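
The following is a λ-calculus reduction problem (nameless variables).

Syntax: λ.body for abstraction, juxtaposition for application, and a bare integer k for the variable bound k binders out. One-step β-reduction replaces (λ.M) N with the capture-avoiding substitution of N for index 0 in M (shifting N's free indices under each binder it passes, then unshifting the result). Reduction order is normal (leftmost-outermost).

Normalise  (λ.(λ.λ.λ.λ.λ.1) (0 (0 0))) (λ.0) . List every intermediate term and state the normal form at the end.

  start: (λ.(λ.λ.λ.λ.λ.1) (0 (0 0))) (λ.0)
  [1] (λ.λ.λ.λ.λ.1) ((λ.0) ((λ.0) (λ.0)))
  [2] λ.λ.λ.λ.1

Answer: normal form = λ.λ.λ.λ.1  (in 2 steps)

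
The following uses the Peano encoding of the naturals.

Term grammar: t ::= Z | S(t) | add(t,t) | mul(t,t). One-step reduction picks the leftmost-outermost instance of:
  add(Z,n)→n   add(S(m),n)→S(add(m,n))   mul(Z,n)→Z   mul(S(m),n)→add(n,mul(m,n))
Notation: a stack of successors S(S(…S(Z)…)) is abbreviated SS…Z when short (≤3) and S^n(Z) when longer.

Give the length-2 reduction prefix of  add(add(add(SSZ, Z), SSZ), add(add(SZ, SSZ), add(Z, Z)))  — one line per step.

Answer: after 2 steps: add(S(add(add(SZ, Z), SSZ)), add(add(SZ, SSZ), add(Z, Z)))

Reduction:
  start: add(add(add(SSZ, Z), SSZ), add(add(SZ, SSZ), add(Z, Z)))
  →1  add(add(S(add(SZ, Z)), SSZ), add(add(SZ, SSZ), add(Z, Z)))
  →2  add(S(add(add(SZ, Z), SSZ)), add(add(SZ, SSZ), add(Z, Z)))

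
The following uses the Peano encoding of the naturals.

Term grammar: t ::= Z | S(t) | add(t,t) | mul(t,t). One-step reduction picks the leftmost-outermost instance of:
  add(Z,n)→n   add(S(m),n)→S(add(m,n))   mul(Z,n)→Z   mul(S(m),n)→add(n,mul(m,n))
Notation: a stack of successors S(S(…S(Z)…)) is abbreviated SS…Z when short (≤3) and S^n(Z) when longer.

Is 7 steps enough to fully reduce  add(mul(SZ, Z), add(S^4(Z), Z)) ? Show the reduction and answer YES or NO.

Answer: NO — after 7 steps the term is S(S(S(add(SZ, Z)))), not yet normal

Reduction:
  start: add(mul(SZ, Z), add(S^4(Z), Z))
  →1  add(add(Z, mul(Z, Z)), add(S^4(Z), Z))
  →2  add(mul(Z, Z), add(S^4(Z), Z))
  →3  add(Z, add(S^4(Z), Z))
  →4  add(S^4(Z), Z)
  →5  S(add(SSSZ, Z))
  →6  S(S(add(SSZ, Z)))
  →7  S(S(S(add(SZ, Z))))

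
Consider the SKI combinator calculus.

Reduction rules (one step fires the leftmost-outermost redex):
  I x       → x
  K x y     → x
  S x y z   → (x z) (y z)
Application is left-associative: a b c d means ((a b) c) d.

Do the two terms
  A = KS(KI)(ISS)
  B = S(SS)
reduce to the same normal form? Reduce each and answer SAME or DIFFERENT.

Answer: SAME — A ⇓ S(SS), B ⇓ S(SS)

Working:
Term A:
  start: KS(KI)(ISS)
  →1  S(ISS)
  →2  S(SS)

Term B:
  start: S(SS)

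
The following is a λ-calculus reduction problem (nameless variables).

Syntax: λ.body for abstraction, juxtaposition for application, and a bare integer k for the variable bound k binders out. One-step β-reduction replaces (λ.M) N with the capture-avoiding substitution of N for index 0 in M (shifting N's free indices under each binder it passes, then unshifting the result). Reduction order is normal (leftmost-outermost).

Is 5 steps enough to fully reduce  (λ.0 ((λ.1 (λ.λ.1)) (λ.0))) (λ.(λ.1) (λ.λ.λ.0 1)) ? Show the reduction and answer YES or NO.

  start: (λ.0 ((λ.1 (λ.λ.1)) (λ.0))) (λ.(λ.1) (λ.λ.λ.0 1))
  step 1: (λ.(λ.1) (λ.λ.λ.0 1)) ((λ.(λ.(λ.1) (λ.λ.λ.0 1)) (λ.λ.1)) (λ.0))
  step 2: (λ.(λ.(λ.(λ.1) (λ.λ.λ.0 1)) (λ.λ.1)) (λ.0)) (λ.λ.λ.0 1)
  step 3: (λ.(λ.(λ.1) (λ.λ.λ.0 1)) (λ.λ.1)) (λ.0)
  step 4: (λ.(λ.1) (λ.λ.λ.0 1)) (λ.λ.1)
  step 5: (λ.λ.λ.1) (λ.λ.λ.0 1)

Answer: NO — after 5 steps the term is (λ.λ.λ.1) (λ.λ.λ.0 1), not yet normal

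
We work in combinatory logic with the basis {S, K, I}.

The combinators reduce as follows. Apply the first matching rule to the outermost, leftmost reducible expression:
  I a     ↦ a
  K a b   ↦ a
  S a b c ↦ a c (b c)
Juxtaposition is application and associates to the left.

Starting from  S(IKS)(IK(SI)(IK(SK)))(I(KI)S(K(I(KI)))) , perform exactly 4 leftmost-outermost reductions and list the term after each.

Answer: after 4 steps: S(K(SI)(IK(SK))(I(KI)S(K(I(KI)))))

Reduction:
  start: S(IKS)(IK(SI)(IK(SK)))(I(KI)S(K(I(KI))))
  step 1: IKS(I(KI)S(K(I(KI))))(IK(SI)(IK(SK))(I(KI)S(K(I(KI)))))
  step 2: KS(I(KI)S(K(I(KI))))(IK(SI)(IK(SK))(I(KI)S(K(I(KI)))))
  step 3: S(IK(SI)(IK(SK))(I(KI)S(K(I(KI)))))
  step 4: S(K(SI)(IK(SK))(I(KI)S(K(I(KI)))))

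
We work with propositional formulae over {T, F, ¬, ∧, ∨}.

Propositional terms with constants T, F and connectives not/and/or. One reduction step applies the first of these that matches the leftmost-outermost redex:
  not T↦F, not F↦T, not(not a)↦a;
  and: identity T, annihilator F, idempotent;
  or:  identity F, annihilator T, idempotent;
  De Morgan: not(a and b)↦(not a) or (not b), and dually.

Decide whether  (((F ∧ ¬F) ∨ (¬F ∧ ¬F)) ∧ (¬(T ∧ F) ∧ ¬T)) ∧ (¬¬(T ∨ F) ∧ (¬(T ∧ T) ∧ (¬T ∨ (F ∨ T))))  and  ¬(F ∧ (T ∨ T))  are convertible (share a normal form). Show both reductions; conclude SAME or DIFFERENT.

Answer: DIFFERENT — A ⇓ F, B ⇓ T

Derivation:
Term A:
  start: (((F ∧ ¬F) ∨ (¬F ∧ ¬F)) ∧ (¬(T ∧ F) ∧ ¬T)) ∧ (¬¬(T ∨ F) ∧ (¬(T ∧ T) ∧ (¬T ∨ (F ∨ T))))
  →1  ((F ∨ (¬F ∧ ¬F)) ∧ (¬(T ∧ F) ∧ ¬T)) ∧ (¬¬(T ∨ F) ∧ (¬(T ∧ T) ∧ (¬T ∨ (F ∨ T))))
  →2  ((¬F ∧ ¬F) ∧ (¬(T ∧ F) ∧ ¬T)) ∧ (¬¬(T ∨ F) ∧ (¬(T ∧ T) ∧ (¬T ∨ (F ∨ T))))
  →3  (¬F ∧ (¬(T ∧ F) ∧ ¬T)) ∧ (¬¬(T ∨ F) ∧ (¬(T ∧ T) ∧ (¬T ∨ (F ∨ T))))
  →4  (T ∧ (¬(T ∧ F) ∧ ¬T)) ∧ (¬¬(T ∨ F) ∧ (¬(T ∧ T) ∧ (¬T ∨ (F ∨ T))))
  →5  (¬(T ∧ F) ∧ ¬T) ∧ (¬¬(T ∨ F) ∧ (¬(T ∧ T) ∧ (¬T ∨ (F ∨ T))))
  →6  ((¬T ∨ ¬F) ∧ ¬T) ∧ (¬¬(T ∨ F) ∧ (¬(T ∧ T) ∧ (¬T ∨ (F ∨ T))))
  →7  ((F ∨ ¬F) ∧ ¬T) ∧ (¬¬(T ∨ F) ∧ (¬(T ∧ T) ∧ (¬T ∨ (F ∨ T))))
  →8  (¬F ∧ ¬T) ∧ (¬¬(T ∨ F) ∧ (¬(T ∧ T) ∧ (¬T ∨ (F ∨ T))))
  →9  (T ∧ ¬T) ∧ (¬¬(T ∨ F) ∧ (¬(T ∧ T) ∧ (¬T ∨ (F ∨ T))))
  →10  ¬T ∧ (¬¬(T ∨ F) ∧ (¬(T ∧ T) ∧ (¬T ∨ (F ∨ T))))
  →11  F ∧ (¬¬(T ∨ F) ∧ (¬(T ∧ T) ∧ (¬T ∨ (F ∨ T))))
  →12  F

Term B:
  start: ¬(F ∧ (T ∨ T))
  →1  ¬F ∨ ¬(T ∨ T)
  →2  T ∨ ¬(T ∨ T)
  →3  T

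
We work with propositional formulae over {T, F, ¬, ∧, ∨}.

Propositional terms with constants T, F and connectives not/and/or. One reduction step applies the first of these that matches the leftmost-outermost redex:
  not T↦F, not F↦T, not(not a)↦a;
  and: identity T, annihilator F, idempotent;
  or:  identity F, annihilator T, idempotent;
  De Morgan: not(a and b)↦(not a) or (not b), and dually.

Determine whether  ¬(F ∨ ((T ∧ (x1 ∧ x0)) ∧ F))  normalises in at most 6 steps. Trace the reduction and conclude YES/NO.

  start: ¬(F ∨ ((T ∧ (x1 ∧ x0)) ∧ F))
  step 1: ¬F ∧ ¬((T ∧ (x1 ∧ x0)) ∧ F)
  step 2: T ∧ ¬((T ∧ (x1 ∧ x0)) ∧ F)
  step 3: ¬((T ∧ (x1 ∧ x0)) ∧ F)
  step 4: ¬(T ∧ (x1 ∧ x0)) ∨ ¬F
  step 5: (¬T ∨ ¬(x1 ∧ x0)) ∨ ¬F
  step 6: (F ∨ ¬(x1 ∧ x0)) ∨ ¬F

Answer: NO — after 6 steps the term is (F ∨ ¬(x1 ∧ x0)) ∨ ¬F, not yet normal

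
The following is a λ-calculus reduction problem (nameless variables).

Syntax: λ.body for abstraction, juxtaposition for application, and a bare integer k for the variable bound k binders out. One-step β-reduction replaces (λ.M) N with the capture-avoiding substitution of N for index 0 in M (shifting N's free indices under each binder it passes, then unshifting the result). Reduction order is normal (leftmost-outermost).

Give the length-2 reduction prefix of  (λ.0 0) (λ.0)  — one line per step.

  start: (λ.0 0) (λ.0)
  [1] (λ.0) (λ.0)
  [2] λ.0

Answer: after 2 steps: λ.0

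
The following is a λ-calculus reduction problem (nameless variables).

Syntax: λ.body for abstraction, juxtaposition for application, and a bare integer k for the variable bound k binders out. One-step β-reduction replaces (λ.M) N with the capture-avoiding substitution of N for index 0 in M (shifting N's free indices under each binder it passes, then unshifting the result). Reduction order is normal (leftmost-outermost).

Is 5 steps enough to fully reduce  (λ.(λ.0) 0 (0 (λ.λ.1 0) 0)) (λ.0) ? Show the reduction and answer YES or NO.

Answer: NO — after 5 steps the term is λ.(λ.0) 0, not yet normal

Derivation:
  start: (λ.(λ.0) 0 (0 (λ.λ.1 0) 0)) (λ.0)
  step 1: (λ.0) (λ.0) ((λ.0) (λ.λ.1 0) (λ.0))
  step 2: (λ.0) ((λ.0) (λ.λ.1 0) (λ.0))
  step 3: (λ.0) (λ.λ.1 0) (λ.0)
  step 4: (λ.λ.1 0) (λ.0)
  step 5: λ.(λ.0) 0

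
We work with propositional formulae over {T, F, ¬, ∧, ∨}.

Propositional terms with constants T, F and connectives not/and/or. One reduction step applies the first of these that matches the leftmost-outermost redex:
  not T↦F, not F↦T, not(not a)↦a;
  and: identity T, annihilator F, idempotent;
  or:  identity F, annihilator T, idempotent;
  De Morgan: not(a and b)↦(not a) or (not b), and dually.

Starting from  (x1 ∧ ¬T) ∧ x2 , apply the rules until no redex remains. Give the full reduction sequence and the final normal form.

  start: (x1 ∧ ¬T) ∧ x2
  [1] (x1 ∧ F) ∧ x2
  [2] F ∧ x2
  [3] F

Answer: normal form = F  (in 3 steps)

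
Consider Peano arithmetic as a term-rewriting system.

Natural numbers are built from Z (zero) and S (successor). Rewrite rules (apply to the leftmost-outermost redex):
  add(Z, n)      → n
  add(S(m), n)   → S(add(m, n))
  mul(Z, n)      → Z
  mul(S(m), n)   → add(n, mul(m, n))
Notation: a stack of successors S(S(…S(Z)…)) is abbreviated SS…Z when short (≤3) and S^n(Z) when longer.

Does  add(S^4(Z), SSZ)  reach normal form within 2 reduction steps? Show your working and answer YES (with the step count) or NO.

  start: add(S^4(Z), SSZ)
  [1] S(add(SSSZ, SSZ))
  [2] S(S(add(SSZ, SSZ)))

Answer: NO — after 2 steps the term is S(S(add(SSZ, SSZ))), not yet normal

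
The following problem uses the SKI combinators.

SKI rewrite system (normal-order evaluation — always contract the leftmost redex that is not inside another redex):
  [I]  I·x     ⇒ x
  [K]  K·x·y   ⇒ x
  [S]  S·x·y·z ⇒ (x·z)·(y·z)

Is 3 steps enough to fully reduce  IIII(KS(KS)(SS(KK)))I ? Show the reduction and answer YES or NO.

Answer: NO — after 3 steps the term is I(KS(KS)(SS(KK)))I, not yet normal

Derivation:
  start: IIII(KS(KS)(SS(KK)))I
  step 1: III(KS(KS)(SS(KK)))I
  step 2: II(KS(KS)(SS(KK)))I
  step 3: I(KS(KS)(SS(KK)))I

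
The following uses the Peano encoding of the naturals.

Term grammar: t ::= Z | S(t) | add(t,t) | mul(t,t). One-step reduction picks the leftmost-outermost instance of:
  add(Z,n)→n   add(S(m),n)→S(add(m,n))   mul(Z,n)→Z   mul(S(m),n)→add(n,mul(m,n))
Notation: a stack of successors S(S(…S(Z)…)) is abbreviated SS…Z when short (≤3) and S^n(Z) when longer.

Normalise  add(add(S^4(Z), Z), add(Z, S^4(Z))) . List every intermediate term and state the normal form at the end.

  start: add(add(S^4(Z), Z), add(Z, S^4(Z)))
  →1  add(S(add(SSSZ, Z)), add(Z, S^4(Z)))
  →2  S(add(add(SSSZ, Z), add(Z, S^4(Z))))
  →3  S(add(S(add(SSZ, Z)), add(Z, S^4(Z))))
  →4  S(S(add(add(SSZ, Z), add(Z, S^4(Z)))))
  →5  S(S(add(S(add(SZ, Z)), add(Z, S^4(Z)))))
  →6  S(S(S(add(add(SZ, Z), add(Z, S^4(Z))))))
  →7  S(S(S(add(S(add(Z, Z)), add(Z, S^4(Z))))))
  →8  S(S(S(S(add(add(Z, Z), add(Z, S^4(Z)))))))
  →9  S(S(S(S(add(Z, add(Z, S^4(Z)))))))
  →10  S(S(S(S(add(Z, S^4(Z))))))
  →11  S^8(Z)

Answer: normal form = S^8(Z)  (in 11 steps)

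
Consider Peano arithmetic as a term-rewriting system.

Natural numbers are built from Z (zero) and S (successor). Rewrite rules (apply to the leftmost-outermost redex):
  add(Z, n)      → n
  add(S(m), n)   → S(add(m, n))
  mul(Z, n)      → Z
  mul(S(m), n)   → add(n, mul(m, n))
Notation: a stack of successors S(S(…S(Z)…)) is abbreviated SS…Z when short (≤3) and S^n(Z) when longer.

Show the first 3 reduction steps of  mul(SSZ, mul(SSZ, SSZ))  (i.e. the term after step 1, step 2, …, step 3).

Answer: after 3 steps: add(S(add(SZ, mul(SZ, SSZ))), mul(SZ, mul(SSZ, SSZ)))

Working:
  start: mul(SSZ, mul(SSZ, SSZ))
  step 1: add(mul(SSZ, SSZ), mul(SZ, mul(SSZ, SSZ)))
  step 2: add(add(SSZ, mul(SZ, SSZ)), mul(SZ, mul(SSZ, SSZ)))
  step 3: add(S(add(SZ, mul(SZ, SSZ))), mul(SZ, mul(SSZ, SSZ)))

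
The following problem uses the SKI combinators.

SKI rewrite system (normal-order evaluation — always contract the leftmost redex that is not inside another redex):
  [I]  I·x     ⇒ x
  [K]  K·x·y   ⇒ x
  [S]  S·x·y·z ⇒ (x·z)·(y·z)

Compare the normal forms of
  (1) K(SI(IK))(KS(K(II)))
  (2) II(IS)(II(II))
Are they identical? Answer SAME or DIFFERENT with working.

Answer: DIFFERENT — A ⇓ SIK, B ⇓ SI

Reduction:
Term A:
  start: K(SI(IK))(KS(K(II)))
  [1] SI(IK)
  [2] SIK

Term B:
  start: II(IS)(II(II))
  [1] I(IS)(II(II))
  [2] IS(II(II))
  [3] S(II(II))
  [4] S(I(II))
  [5] S(II)
  [6] SI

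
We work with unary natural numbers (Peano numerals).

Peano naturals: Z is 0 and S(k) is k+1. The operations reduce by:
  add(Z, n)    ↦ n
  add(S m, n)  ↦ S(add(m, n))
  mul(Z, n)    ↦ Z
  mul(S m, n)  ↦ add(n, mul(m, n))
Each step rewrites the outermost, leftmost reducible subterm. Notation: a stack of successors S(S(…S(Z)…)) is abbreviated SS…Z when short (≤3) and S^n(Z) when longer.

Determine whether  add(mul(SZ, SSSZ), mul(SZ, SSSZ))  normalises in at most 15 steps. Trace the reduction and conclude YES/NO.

  start: add(mul(SZ, SSSZ), mul(SZ, SSSZ))
  step 1: add(add(SSSZ, mul(Z, SSSZ)), mul(SZ, SSSZ))
  step 2: add(S(add(SSZ, mul(Z, SSSZ))), mul(SZ, SSSZ))
  step 3: S(add(add(SSZ, mul(Z, SSSZ)), mul(SZ, SSSZ)))
  step 4: S(add(S(add(SZ, mul(Z, SSSZ))), mul(SZ, SSSZ)))
  step 5: S(S(add(add(SZ, mul(Z, SSSZ)), mul(SZ, SSSZ))))
  step 6: S(S(add(S(add(Z, mul(Z, SSSZ))), mul(SZ, SSSZ))))
  step 7: S(S(S(add(add(Z, mul(Z, SSSZ)), mul(SZ, SSSZ)))))
  step 8: S(S(S(add(mul(Z, SSSZ), mul(SZ, SSSZ)))))
  step 9: S(S(S(add(Z, mul(SZ, SSSZ)))))
  step 10: S(S(S(mul(SZ, SSSZ))))
  step 11: S(S(S(add(SSSZ, mul(Z, SSSZ)))))
  step 12: S(S(S(S(add(SSZ, mul(Z, SSSZ))))))
  step 13: S(S(S(S(S(add(SZ, mul(Z, SSSZ)))))))
  step 14: S(S(S(S(S(S(add(Z, mul(Z, SSSZ))))))))
  step 15: S(S(S(S(S(S(mul(Z, SSSZ)))))))

Answer: NO — after 15 steps the term is S(S(S(S(S(S(mul(Z, SSSZ))))))), not yet normal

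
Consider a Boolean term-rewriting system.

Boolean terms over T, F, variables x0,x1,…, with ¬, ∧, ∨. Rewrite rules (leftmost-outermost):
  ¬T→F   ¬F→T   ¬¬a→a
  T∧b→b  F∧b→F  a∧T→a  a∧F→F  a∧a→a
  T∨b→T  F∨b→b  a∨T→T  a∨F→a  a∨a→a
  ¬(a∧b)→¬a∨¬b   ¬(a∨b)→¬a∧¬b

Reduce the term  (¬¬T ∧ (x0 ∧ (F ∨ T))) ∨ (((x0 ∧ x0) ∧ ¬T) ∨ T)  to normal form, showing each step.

  start: (¬¬T ∧ (x0 ∧ (F ∨ T))) ∨ (((x0 ∧ x0) ∧ ¬T) ∨ T)
  [1] (T ∧ (x0 ∧ (F ∨ T))) ∨ (((x0 ∧ x0) ∧ ¬T) ∨ T)
  [2] (x0 ∧ (F ∨ T)) ∨ (((x0 ∧ x0) ∧ ¬T) ∨ T)
  [3] (x0 ∧ T) ∨ (((x0 ∧ x0) ∧ ¬T) ∨ T)
  [4] x0 ∨ (((x0 ∧ x0) ∧ ¬T) ∨ T)
  [5] x0 ∨ T
  [6] T

Answer: normal form = T  (in 6 steps)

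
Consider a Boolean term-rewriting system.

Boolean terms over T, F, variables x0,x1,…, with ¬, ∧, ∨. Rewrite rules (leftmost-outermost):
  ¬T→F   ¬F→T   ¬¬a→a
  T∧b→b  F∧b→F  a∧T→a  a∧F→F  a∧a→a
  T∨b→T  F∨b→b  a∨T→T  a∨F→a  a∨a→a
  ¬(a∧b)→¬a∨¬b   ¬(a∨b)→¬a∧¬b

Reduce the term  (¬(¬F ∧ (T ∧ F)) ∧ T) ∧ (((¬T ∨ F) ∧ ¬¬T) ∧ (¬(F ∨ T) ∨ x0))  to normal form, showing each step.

Answer: normal form = F  (in 13 steps)

Working:
  start: (¬(¬F ∧ (T ∧ F)) ∧ T) ∧ (((¬T ∨ F) ∧ ¬¬T) ∧ (¬(F ∨ T) ∨ x0))
  →1  ¬(¬F ∧ (T ∧ F)) ∧ (((¬T ∨ F) ∧ ¬¬T) ∧ (¬(F ∨ T) ∨ x0))
  →2  (¬¬F ∨ ¬(T ∧ F)) ∧ (((¬T ∨ F) ∧ ¬¬T) ∧ (¬(F ∨ T) ∨ x0))
  →3  (F ∨ ¬(T ∧ F)) ∧ (((¬T ∨ F) ∧ ¬¬T) ∧ (¬(F ∨ T) ∨ x0))
  →4  ¬(T ∧ F) ∧ (((¬T ∨ F) ∧ ¬¬T) ∧ (¬(F ∨ T) ∨ x0))
  →5  (¬T ∨ ¬F) ∧ (((¬T ∨ F) ∧ ¬¬T) ∧ (¬(F ∨ T) ∨ x0))
  →6  (F ∨ ¬F) ∧ (((¬T ∨ F) ∧ ¬¬T) ∧ (¬(F ∨ T) ∨ x0))
  →7  ¬F ∧ (((¬T ∨ F) ∧ ¬¬T) ∧ (¬(F ∨ T) ∨ x0))
  →8  T ∧ (((¬T ∨ F) ∧ ¬¬T) ∧ (¬(F ∨ T) ∨ x0))
  →9  ((¬T ∨ F) ∧ ¬¬T) ∧ (¬(F ∨ T) ∨ x0)
  →10  (¬T ∧ ¬¬T) ∧ (¬(F ∨ T) ∨ x0)
  →11  (F ∧ ¬¬T) ∧ (¬(F ∨ T) ∨ x0)
  →12  F ∧ (¬(F ∨ T) ∨ x0)
  →13  F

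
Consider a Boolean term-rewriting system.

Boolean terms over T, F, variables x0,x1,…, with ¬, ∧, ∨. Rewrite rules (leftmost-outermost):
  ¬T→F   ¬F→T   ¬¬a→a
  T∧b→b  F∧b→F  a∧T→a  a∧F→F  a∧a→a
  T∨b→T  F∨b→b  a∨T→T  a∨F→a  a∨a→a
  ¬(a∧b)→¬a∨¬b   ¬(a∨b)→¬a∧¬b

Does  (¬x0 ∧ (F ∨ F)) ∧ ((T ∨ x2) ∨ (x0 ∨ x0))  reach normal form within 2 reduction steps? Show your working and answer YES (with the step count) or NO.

Answer: NO — after 2 steps the term is F ∧ ((T ∨ x2) ∨ (x0 ∨ x0)), not yet normal

Reduction:
  start: (¬x0 ∧ (F ∨ F)) ∧ ((T ∨ x2) ∨ (x0 ∨ x0))
  step 1: (¬x0 ∧ F) ∧ ((T ∨ x2) ∨ (x0 ∨ x0))
  step 2: F ∧ ((T ∨ x2) ∨ (x0 ∨ x0))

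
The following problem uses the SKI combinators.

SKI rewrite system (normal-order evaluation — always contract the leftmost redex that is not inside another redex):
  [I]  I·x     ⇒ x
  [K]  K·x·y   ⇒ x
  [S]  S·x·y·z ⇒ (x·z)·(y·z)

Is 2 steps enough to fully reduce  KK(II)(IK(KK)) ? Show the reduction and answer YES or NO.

Answer: YES — reaches normal form K(K(KK)) in 2 ≤ 2 steps

Reduction:
  start: KK(II)(IK(KK))
  step 1: K(IK(KK))
  step 2: K(K(KK))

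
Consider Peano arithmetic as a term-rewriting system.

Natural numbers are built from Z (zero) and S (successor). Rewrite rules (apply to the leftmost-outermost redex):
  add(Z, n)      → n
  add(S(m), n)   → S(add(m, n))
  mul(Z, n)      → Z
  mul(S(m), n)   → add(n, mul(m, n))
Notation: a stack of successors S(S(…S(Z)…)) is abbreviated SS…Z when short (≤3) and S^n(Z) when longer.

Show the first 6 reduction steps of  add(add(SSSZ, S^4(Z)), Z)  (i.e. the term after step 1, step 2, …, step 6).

  start: add(add(SSSZ, S^4(Z)), Z)
  →1  add(S(add(SSZ, S^4(Z))), Z)
  →2  S(add(add(SSZ, S^4(Z)), Z))
  →3  S(add(S(add(SZ, S^4(Z))), Z))
  →4  S(S(add(add(SZ, S^4(Z)), Z)))
  →5  S(S(add(S(add(Z, S^4(Z))), Z)))
  →6  S(S(S(add(add(Z, S^4(Z)), Z))))

Answer: after 6 steps: S(S(S(add(add(Z, S^4(Z)), Z))))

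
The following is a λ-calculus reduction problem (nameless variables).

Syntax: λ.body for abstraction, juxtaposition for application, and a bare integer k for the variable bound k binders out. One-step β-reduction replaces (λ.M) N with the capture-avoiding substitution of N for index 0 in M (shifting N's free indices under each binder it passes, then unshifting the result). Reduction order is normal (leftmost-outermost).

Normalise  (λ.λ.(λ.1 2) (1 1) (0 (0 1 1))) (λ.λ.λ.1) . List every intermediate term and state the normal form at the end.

Answer: normal form = λ.0 (λ.λ.λ.1) (0 (0 (λ.λ.λ.1) (λ.λ.λ.1)))  (in 2 steps)

Reduction:
  start: (λ.λ.(λ.1 2) (1 1) (0 (0 1 1))) (λ.λ.λ.1)
  step 1: λ.(λ.1 (λ.λ.λ.1)) ((λ.λ.λ.1) (λ.λ.λ.1)) (0 (0 (λ.λ.λ.1) (λ.λ.λ.1)))
  step 2: λ.0 (λ.λ.λ.1) (0 (0 (λ.λ.λ.1) (λ.λ.λ.1)))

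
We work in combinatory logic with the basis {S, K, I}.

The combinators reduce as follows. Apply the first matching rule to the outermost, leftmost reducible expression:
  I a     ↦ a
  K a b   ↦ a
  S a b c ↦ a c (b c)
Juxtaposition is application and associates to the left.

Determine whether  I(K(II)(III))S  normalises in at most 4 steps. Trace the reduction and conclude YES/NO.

  start: I(K(II)(III))S
  [1] K(II)(III)S
  [2] IIS
  [3] IS
  [4] S

Answer: YES — reaches normal form S in 4 ≤ 4 steps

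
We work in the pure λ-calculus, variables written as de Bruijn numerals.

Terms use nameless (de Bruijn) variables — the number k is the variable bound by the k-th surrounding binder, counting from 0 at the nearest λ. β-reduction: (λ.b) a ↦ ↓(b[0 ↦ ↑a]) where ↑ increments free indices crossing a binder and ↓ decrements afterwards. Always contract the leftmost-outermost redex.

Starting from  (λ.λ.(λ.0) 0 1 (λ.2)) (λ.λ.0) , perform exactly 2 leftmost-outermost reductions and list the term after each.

  start: (λ.λ.(λ.0) 0 1 (λ.2)) (λ.λ.0)
  [1] λ.(λ.0) 0 (λ.λ.0) (λ.λ.λ.0)
  [2] λ.0 (λ.λ.0) (λ.λ.λ.0)

Answer: after 2 steps: λ.0 (λ.λ.0) (λ.λ.λ.0)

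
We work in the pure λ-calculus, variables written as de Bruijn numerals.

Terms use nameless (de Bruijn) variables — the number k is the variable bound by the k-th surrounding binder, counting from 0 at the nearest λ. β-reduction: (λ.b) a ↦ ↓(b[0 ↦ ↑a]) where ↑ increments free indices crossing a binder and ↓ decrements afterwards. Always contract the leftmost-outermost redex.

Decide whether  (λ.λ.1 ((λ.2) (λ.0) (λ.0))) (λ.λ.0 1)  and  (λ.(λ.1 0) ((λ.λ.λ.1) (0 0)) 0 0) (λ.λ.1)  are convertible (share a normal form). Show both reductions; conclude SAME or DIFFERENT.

Term A:
  start: (λ.λ.1 ((λ.2) (λ.0) (λ.0))) (λ.λ.0 1)
  [1] λ.(λ.λ.0 1) ((λ.λ.λ.0 1) (λ.0) (λ.0))
  [2] λ.λ.0 ((λ.λ.λ.0 1) (λ.0) (λ.0))
  [3] λ.λ.0 ((λ.λ.0 1) (λ.0))
  [4] λ.λ.0 (λ.0 (λ.0))

Term B:
  start: (λ.(λ.1 0) ((λ.λ.λ.1) (0 0)) 0 0) (λ.λ.1)
  [1] (λ.(λ.λ.1) 0) ((λ.λ.λ.1) ((λ.λ.1) (λ.λ.1))) (λ.λ.1) (λ.λ.1)
  [2] (λ.λ.1) ((λ.λ.λ.1) ((λ.λ.1) (λ.λ.1))) (λ.λ.1) (λ.λ.1)
  [3] (λ.(λ.λ.λ.1) ((λ.λ.1) (λ.λ.1))) (λ.λ.1) (λ.λ.1)
  [4] (λ.λ.λ.1) ((λ.λ.1) (λ.λ.1)) (λ.λ.1)
  [5] (λ.λ.1) (λ.λ.1)
  [6] λ.λ.λ.1

Answer: DIFFERENT — A ⇓ λ.λ.0 (λ.0 (λ.0)), B ⇓ λ.λ.λ.1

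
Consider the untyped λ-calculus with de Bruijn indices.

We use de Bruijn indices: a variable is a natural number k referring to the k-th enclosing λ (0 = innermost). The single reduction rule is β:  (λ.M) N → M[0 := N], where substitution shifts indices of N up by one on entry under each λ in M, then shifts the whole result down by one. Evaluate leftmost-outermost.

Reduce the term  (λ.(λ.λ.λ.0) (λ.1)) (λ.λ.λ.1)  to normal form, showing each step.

Answer: normal form = λ.λ.0  (in 2 steps)

Derivation:
  start: (λ.(λ.λ.λ.0) (λ.1)) (λ.λ.λ.1)
  step 1: (λ.λ.λ.0) (λ.λ.λ.λ.1)
  step 2: λ.λ.0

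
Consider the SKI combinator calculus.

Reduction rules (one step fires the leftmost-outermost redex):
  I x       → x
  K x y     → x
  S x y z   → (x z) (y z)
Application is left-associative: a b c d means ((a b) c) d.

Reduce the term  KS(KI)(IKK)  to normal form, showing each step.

Answer: normal form = S(KK)  (in 2 steps)

Reduction:
  start: KS(KI)(IKK)
  step 1: S(IKK)
  step 2: S(KK)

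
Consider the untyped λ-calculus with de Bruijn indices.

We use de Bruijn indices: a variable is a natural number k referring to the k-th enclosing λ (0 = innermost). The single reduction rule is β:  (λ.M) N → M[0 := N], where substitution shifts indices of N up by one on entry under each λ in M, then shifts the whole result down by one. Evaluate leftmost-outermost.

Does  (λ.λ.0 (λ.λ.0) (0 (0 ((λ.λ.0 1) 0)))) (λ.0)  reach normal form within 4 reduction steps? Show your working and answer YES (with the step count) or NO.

Answer: YES — reaches normal form λ.0 (λ.λ.0) (0 (0 (λ.0 1))) in 2 ≤ 4 steps

Working:
  start: (λ.λ.0 (λ.λ.0) (0 (0 ((λ.λ.0 1) 0)))) (λ.0)
  [1] λ.0 (λ.λ.0) (0 (0 ((λ.λ.0 1) 0)))
  [2] λ.0 (λ.λ.0) (0 (0 (λ.0 1)))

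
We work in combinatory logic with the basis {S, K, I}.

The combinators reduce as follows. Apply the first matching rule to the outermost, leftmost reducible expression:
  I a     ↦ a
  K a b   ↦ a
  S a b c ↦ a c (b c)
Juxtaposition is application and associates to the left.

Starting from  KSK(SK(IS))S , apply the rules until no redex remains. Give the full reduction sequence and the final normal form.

Answer: normal form = S(SKS)S  (in 2 steps)

Working:
  start: KSK(SK(IS))S
  [1] S(SK(IS))S
  [2] S(SKS)S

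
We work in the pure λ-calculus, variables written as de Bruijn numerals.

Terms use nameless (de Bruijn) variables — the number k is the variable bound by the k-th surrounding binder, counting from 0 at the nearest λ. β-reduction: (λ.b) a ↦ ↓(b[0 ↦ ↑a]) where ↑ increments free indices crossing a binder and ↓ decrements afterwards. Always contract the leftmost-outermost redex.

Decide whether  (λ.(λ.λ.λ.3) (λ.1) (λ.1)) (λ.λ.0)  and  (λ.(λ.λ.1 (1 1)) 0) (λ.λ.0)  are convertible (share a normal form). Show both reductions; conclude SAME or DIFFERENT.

Term A:
  start: (λ.(λ.λ.λ.3) (λ.1) (λ.1)) (λ.λ.0)
  [1] (λ.λ.λ.λ.λ.0) (λ.λ.λ.0) (λ.λ.λ.0)
  [2] (λ.λ.λ.λ.0) (λ.λ.λ.0)
  [3] λ.λ.λ.0

Term B:
  start: (λ.(λ.λ.1 (1 1)) 0) (λ.λ.0)
  [1] (λ.λ.1 (1 1)) (λ.λ.0)
  [2] λ.(λ.λ.0) ((λ.λ.0) (λ.λ.0))
  [3] λ.λ.0

Answer: DIFFERENT — A ⇓ λ.λ.λ.0, B ⇓ λ.λ.0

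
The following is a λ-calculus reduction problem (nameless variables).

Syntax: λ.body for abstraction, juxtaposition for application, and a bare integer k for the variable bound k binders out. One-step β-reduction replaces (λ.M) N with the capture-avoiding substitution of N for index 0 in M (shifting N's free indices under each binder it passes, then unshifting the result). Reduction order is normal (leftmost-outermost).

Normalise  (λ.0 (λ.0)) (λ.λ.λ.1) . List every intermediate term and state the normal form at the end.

Answer: normal form = λ.λ.1  (in 2 steps)

Reduction:
  start: (λ.0 (λ.0)) (λ.λ.λ.1)
  step 1: (λ.λ.λ.1) (λ.0)
  step 2: λ.λ.1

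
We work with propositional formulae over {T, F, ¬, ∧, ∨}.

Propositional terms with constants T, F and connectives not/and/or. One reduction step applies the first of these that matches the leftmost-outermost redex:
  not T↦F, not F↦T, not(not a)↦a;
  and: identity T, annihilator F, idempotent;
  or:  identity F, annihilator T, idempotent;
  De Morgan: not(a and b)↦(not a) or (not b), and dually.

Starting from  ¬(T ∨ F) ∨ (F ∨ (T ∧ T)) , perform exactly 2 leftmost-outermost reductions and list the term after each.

  start: ¬(T ∨ F) ∨ (F ∨ (T ∧ T))
  step 1: (¬T ∧ ¬F) ∨ (F ∨ (T ∧ T))
  step 2: (F ∧ ¬F) ∨ (F ∨ (T ∧ T))

Answer: after 2 steps: (F ∧ ¬F) ∨ (F ∨ (T ∧ T))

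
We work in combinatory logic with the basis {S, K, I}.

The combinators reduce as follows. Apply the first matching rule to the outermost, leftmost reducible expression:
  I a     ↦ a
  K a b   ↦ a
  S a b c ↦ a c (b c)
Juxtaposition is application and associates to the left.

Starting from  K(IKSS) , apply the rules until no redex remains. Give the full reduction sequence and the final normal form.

Answer: normal form = KS  (in 2 steps)

Working:
  start: K(IKSS)
  [1] K(KSS)
  [2] KS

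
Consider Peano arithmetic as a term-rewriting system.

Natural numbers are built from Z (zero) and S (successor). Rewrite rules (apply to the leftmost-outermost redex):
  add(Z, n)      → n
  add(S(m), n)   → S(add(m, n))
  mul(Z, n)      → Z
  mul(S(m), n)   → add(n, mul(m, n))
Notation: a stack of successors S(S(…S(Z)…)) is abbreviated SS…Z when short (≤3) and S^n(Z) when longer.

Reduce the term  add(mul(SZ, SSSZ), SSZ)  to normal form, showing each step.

Answer: normal form = S^5(Z)  (in 10 steps)

Derivation:
  start: add(mul(SZ, SSSZ), SSZ)
  step 1: add(add(SSSZ, mul(Z, SSSZ)), SSZ)
  step 2: add(S(add(SSZ, mul(Z, SSSZ))), SSZ)
  step 3: S(add(add(SSZ, mul(Z, SSSZ)), SSZ))
  step 4: S(add(S(add(SZ, mul(Z, SSSZ))), SSZ))
  step 5: S(S(add(add(SZ, mul(Z, SSSZ)), SSZ)))
  step 6: S(S(add(S(add(Z, mul(Z, SSSZ))), SSZ)))
  step 7: S(S(S(add(add(Z, mul(Z, SSSZ)), SSZ))))
  step 8: S(S(S(add(mul(Z, SSSZ), SSZ))))
  step 9: S(S(S(add(Z, SSZ))))
  step 10: S^5(Z)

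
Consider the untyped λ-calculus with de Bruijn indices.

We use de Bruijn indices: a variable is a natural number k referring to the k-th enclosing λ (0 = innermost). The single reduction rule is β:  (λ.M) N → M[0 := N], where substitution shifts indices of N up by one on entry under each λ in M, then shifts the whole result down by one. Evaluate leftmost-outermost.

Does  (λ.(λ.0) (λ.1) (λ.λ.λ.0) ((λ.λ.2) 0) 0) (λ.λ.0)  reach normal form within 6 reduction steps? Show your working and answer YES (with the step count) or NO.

Answer: YES — reaches normal form λ.λ.0 in 5 ≤ 6 steps

Reduction:
  start: (λ.(λ.0) (λ.1) (λ.λ.λ.0) ((λ.λ.2) 0) 0) (λ.λ.0)
  step 1: (λ.0) (λ.λ.λ.0) (λ.λ.λ.0) ((λ.λ.λ.λ.0) (λ.λ.0)) (λ.λ.0)
  step 2: (λ.λ.λ.0) (λ.λ.λ.0) ((λ.λ.λ.λ.0) (λ.λ.0)) (λ.λ.0)
  step 3: (λ.λ.0) ((λ.λ.λ.λ.0) (λ.λ.0)) (λ.λ.0)
  step 4: (λ.0) (λ.λ.0)
  step 5: λ.λ.0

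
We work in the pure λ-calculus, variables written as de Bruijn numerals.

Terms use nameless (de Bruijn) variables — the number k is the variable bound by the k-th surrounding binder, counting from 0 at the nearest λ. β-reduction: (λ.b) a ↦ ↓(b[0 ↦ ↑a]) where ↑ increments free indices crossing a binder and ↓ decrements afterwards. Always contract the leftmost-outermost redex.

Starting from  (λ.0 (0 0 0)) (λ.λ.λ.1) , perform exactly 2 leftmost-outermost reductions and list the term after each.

Answer: after 2 steps: λ.λ.1

Working:
  start: (λ.0 (0 0 0)) (λ.λ.λ.1)
  →1  (λ.λ.λ.1) ((λ.λ.λ.1) (λ.λ.λ.1) (λ.λ.λ.1))
  →2  λ.λ.1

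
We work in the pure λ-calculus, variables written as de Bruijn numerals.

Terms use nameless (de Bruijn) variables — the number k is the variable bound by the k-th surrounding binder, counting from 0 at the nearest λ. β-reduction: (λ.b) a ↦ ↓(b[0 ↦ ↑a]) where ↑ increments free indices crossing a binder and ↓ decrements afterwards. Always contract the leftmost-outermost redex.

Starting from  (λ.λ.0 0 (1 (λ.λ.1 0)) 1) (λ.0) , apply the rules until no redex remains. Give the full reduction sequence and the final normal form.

Answer: normal form = λ.0 0 (λ.λ.1 0) (λ.0)  (in 2 steps)

Reduction:
  start: (λ.λ.0 0 (1 (λ.λ.1 0)) 1) (λ.0)
  [1] λ.0 0 ((λ.0) (λ.λ.1 0)) (λ.0)
  [2] λ.0 0 (λ.λ.1 0) (λ.0)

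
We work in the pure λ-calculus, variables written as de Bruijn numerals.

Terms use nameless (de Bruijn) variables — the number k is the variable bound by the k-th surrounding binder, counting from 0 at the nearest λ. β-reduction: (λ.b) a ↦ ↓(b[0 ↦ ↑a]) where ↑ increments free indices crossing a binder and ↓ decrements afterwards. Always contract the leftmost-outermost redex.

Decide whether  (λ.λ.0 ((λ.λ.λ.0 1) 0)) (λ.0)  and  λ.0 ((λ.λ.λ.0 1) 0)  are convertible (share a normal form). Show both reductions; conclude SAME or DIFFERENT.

Answer: SAME — A ⇓ λ.0 (λ.λ.0 1), B ⇓ λ.0 (λ.λ.0 1)

Reduction:
Term A:
  start: (λ.λ.0 ((λ.λ.λ.0 1) 0)) (λ.0)
  [1] λ.0 ((λ.λ.λ.0 1) 0)
  [2] λ.0 (λ.λ.0 1)

Term B:
  start: λ.0 ((λ.λ.λ.0 1) 0)
  [1] λ.0 (λ.λ.0 1)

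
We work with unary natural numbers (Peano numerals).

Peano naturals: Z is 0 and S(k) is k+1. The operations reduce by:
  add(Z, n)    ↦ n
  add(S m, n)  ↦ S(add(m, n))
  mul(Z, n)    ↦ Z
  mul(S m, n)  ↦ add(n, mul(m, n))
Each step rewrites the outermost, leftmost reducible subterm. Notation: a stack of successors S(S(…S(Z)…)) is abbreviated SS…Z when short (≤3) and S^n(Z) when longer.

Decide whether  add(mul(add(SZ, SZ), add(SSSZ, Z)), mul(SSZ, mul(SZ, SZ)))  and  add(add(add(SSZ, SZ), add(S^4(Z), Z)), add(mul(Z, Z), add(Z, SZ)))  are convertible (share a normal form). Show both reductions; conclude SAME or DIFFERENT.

Answer: SAME — A ⇓ S^8(Z), B ⇓ S^8(Z)

Derivation:
Term A:
  start: add(mul(add(SZ, SZ), add(SSSZ, Z)), mul(SSZ, mul(SZ, SZ)))
  step 1: add(mul(S(add(Z, SZ)), add(SSSZ, Z)), mul(SSZ, mul(SZ, SZ)))
  step 2: add(add(add(SSSZ, Z), mul(add(Z, SZ), add(SSSZ, Z))), mul(SSZ, mul(SZ, SZ)))
  step 3: add(add(S(add(SSZ, Z)), mul(add(Z, SZ), add(SSSZ, Z))), mul(SSZ, mul(SZ, SZ)))
  step 4: add(S(add(add(SSZ, Z), mul(add(Z, SZ), add(SSSZ, Z)))), mul(SSZ, mul(SZ, SZ)))
  step 5: S(add(add(add(SSZ, Z), mul(add(Z, SZ), add(SSSZ, Z))), mul(SSZ, mul(SZ, SZ))))
  step 6: S(add(add(S(add(SZ, Z)), mul(add(Z, SZ), add(SSSZ, Z))), mul(SSZ, mul(SZ, SZ))))
  step 7: S(add(S(add(add(SZ, Z), mul(add(Z, SZ), add(SSSZ, Z)))), mul(SSZ, mul(SZ, SZ))))
  step 8: S(S(add(add(add(SZ, Z), mul(add(Z, SZ), add(SSSZ, Z))), mul(SSZ, mul(SZ, SZ)))))
  step 9: S(S(add(add(S(add(Z, Z)), mul(add(Z, SZ), add(SSSZ, Z))), mul(SSZ, mul(SZ, SZ)))))
  step 10: S(S(add(S(add(add(Z, Z), mul(add(Z, SZ), add(SSSZ, Z)))), mul(SSZ, mul(SZ, SZ)))))
  step 11: S(S(S(add(add(add(Z, Z), mul(add(Z, SZ), add(SSSZ, Z))), mul(SSZ, mul(SZ, SZ))))))
  step 12: S(S(S(add(add(Z, mul(add(Z, SZ), add(SSSZ, Z))), mul(SSZ, mul(SZ, SZ))))))
  step 13: S(S(S(add(mul(add(Z, SZ), add(SSSZ, Z)), mul(SSZ, mul(SZ, SZ))))))
  step 14: S(S(S(add(mul(SZ, add(SSSZ, Z)), mul(SSZ, mul(SZ, SZ))))))
  step 15: S(S(S(add(add(add(SSSZ, Z), mul(Z, add(SSSZ, Z))), mul(SSZ, mul(SZ, SZ))))))
  step 16: S(S(S(add(add(S(add(SSZ, Z)), mul(Z, add(SSSZ, Z))), mul(SSZ, mul(SZ, SZ))))))
  step 17: S(S(S(add(S(add(add(SSZ, Z), mul(Z, add(SSSZ, Z)))), mul(SSZ, mul(SZ, SZ))))))
  step 18: S(S(S(S(add(add(add(SSZ, Z), mul(Z, add(SSSZ, Z))), mul(SSZ, mul(SZ, SZ)))))))
  step 19: S(S(S(S(add(add(S(add(SZ, Z)), mul(Z, add(SSSZ, Z))), mul(SSZ, mul(SZ, SZ)))))))
  step 20: S(S(S(S(add(S(add(add(SZ, Z), mul(Z, add(SSSZ, Z)))), mul(SSZ, mul(SZ, SZ)))))))
  step 21: S(S(S(S(S(add(add(add(SZ, Z), mul(Z, add(SSSZ, Z))), mul(SSZ, mul(SZ, SZ))))))))
  step 22: S(S(S(S(S(add(add(S(add(Z, Z)), mul(Z, add(SSSZ, Z))), mul(SSZ, mul(SZ, SZ))))))))
  step 23: S(S(S(S(S(add(S(add(add(Z, Z), mul(Z, add(SSSZ, Z)))), mul(SSZ, mul(SZ, SZ))))))))
  step 24: S(S(S(S(S(S(add(add(add(Z, Z), mul(Z, add(SSSZ, Z))), mul(SSZ, mul(SZ, SZ)))))))))
  step 25: S(S(S(S(S(S(add(add(Z, mul(Z, add(SSSZ, Z))), mul(SSZ, mul(SZ, SZ)))))))))
  step 26: S(S(S(S(S(S(add(mul(Z, add(SSSZ, Z)), mul(SSZ, mul(SZ, SZ)))))))))
  step 27: S(S(S(S(S(S(add(Z, mul(SSZ, mul(SZ, SZ)))))))))
  step 28: S(S(S(S(S(S(mul(SSZ, mul(SZ, SZ))))))))
  step 29: S(S(S(S(S(S(add(mul(SZ, SZ), mul(SZ, mul(SZ, SZ)))))))))
  step 30: S(S(S(S(S(S(add(add(SZ, mul(Z, SZ)), mul(SZ, mul(SZ, SZ)))))))))
  step 31: S(S(S(S(S(S(add(S(add(Z, mul(Z, SZ))), mul(SZ, mul(SZ, SZ)))))))))
  step 32: S(S(S(S(S(S(S(add(add(Z, mul(Z, SZ)), mul(SZ, mul(SZ, SZ))))))))))
  step 33: S(S(S(S(S(S(S(add(mul(Z, SZ), mul(SZ, mul(SZ, SZ))))))))))
  step 34: S(S(S(S(S(S(S(add(Z, mul(SZ, mul(SZ, SZ))))))))))
  step 35: S(S(S(S(S(S(S(mul(SZ, mul(SZ, SZ)))))))))
  step 36: S(S(S(S(S(S(S(add(mul(SZ, SZ), mul(Z, mul(SZ, SZ))))))))))
  step 37: S(S(S(S(S(S(S(add(add(SZ, mul(Z, SZ)), mul(Z, mul(SZ, SZ))))))))))
  step 38: S(S(S(S(S(S(S(add(S(add(Z, mul(Z, SZ))), mul(Z, mul(SZ, SZ))))))))))
  step 39: S(S(S(S(S(S(S(S(add(add(Z, mul(Z, SZ)), mul(Z, mul(SZ, SZ)))))))))))
  step 40: S(S(S(S(S(S(S(S(add(mul(Z, SZ), mul(Z, mul(SZ, SZ)))))))))))
  step 41: S(S(S(S(S(S(S(S(add(Z, mul(Z, mul(SZ, SZ)))))))))))
  step 42: S(S(S(S(S(S(S(S(mul(Z, mul(SZ, SZ))))))))))
  step 43: S^8(Z)

Term B:
  start: add(add(add(SSZ, SZ), add(S^4(Z), Z)), add(mul(Z, Z), add(Z, SZ)))
  step 1: add(add(S(add(SZ, SZ)), add(S^4(Z), Z)), add(mul(Z, Z), add(Z, SZ)))
  step 2: add(S(add(add(SZ, SZ), add(S^4(Z), Z))), add(mul(Z, Z), add(Z, SZ)))
  step 3: S(add(add(add(SZ, SZ), add(S^4(Z), Z)), add(mul(Z, Z), add(Z, SZ))))
  step 4: S(add(add(S(add(Z, SZ)), add(S^4(Z), Z)), add(mul(Z, Z), add(Z, SZ))))
  step 5: S(add(S(add(add(Z, SZ), add(S^4(Z), Z))), add(mul(Z, Z), add(Z, SZ))))
  step 6: S(S(add(add(add(Z, SZ), add(S^4(Z), Z)), add(mul(Z, Z), add(Z, SZ)))))
  step 7: S(S(add(add(SZ, add(S^4(Z), Z)), add(mul(Z, Z), add(Z, SZ)))))
  step 8: S(S(add(S(add(Z, add(S^4(Z), Z))), add(mul(Z, Z), add(Z, SZ)))))
  step 9: S(S(S(add(add(Z, add(S^4(Z), Z)), add(mul(Z, Z), add(Z, SZ))))))
  step 10: S(S(S(add(add(S^4(Z), Z), add(mul(Z, Z), add(Z, SZ))))))
  step 11: S(S(S(add(S(add(SSSZ, Z)), add(mul(Z, Z), add(Z, SZ))))))
  step 12: S(S(S(S(add(add(SSSZ, Z), add(mul(Z, Z), add(Z, SZ)))))))
  step 13: S(S(S(S(add(S(add(SSZ, Z)), add(mul(Z, Z), add(Z, SZ)))))))
  step 14: S(S(S(S(S(add(add(SSZ, Z), add(mul(Z, Z), add(Z, SZ))))))))
  step 15: S(S(S(S(S(add(S(add(SZ, Z)), add(mul(Z, Z), add(Z, SZ))))))))
  step 16: S(S(S(S(S(S(add(add(SZ, Z), add(mul(Z, Z), add(Z, SZ)))))))))
  step 17: S(S(S(S(S(S(add(S(add(Z, Z)), add(mul(Z, Z), add(Z, SZ)))))))))
  step 18: S(S(S(S(S(S(S(add(add(Z, Z), add(mul(Z, Z), add(Z, SZ))))))))))
  step 19: S(S(S(S(S(S(S(add(Z, add(mul(Z, Z), add(Z, SZ))))))))))
  step 20: S(S(S(S(S(S(S(add(mul(Z, Z), add(Z, SZ)))))))))
  step 21: S(S(S(S(S(S(S(add(Z, add(Z, SZ)))))))))
  step 22: S(S(S(S(S(S(S(add(Z, SZ))))))))
  step 23: S^8(Z)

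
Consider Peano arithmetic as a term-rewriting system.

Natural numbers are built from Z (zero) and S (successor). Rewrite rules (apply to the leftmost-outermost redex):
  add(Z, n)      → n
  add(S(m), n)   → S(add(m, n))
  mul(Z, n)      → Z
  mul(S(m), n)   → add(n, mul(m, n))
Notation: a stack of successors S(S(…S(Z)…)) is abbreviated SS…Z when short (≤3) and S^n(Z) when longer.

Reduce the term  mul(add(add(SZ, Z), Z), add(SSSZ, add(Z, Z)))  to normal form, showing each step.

  start: mul(add(add(SZ, Z), Z), add(SSSZ, add(Z, Z)))
  →1  mul(add(S(add(Z, Z)), Z), add(SSSZ, add(Z, Z)))
  →2  mul(S(add(add(Z, Z), Z)), add(SSSZ, add(Z, Z)))
  →3  add(add(SSSZ, add(Z, Z)), mul(add(add(Z, Z), Z), add(SSSZ, add(Z, Z))))
  →4  add(S(add(SSZ, add(Z, Z))), mul(add(add(Z, Z), Z), add(SSSZ, add(Z, Z))))
  →5  S(add(add(SSZ, add(Z, Z)), mul(add(add(Z, Z), Z), add(SSSZ, add(Z, Z)))))
  →6  S(add(S(add(SZ, add(Z, Z))), mul(add(add(Z, Z), Z), add(SSSZ, add(Z, Z)))))
  →7  S(S(add(add(SZ, add(Z, Z)), mul(add(add(Z, Z), Z), add(SSSZ, add(Z, Z))))))
  →8  S(S(add(S(add(Z, add(Z, Z))), mul(add(add(Z, Z), Z), add(SSSZ, add(Z, Z))))))
  →9  S(S(S(add(add(Z, add(Z, Z)), mul(add(add(Z, Z), Z), add(SSSZ, add(Z, Z)))))))
  →10  S(S(S(add(add(Z, Z), mul(add(add(Z, Z), Z), add(SSSZ, add(Z, Z)))))))
  →11  S(S(S(add(Z, mul(add(add(Z, Z), Z), add(SSSZ, add(Z, Z)))))))
  →12  S(S(S(mul(add(add(Z, Z), Z), add(SSSZ, add(Z, Z))))))
  →13  S(S(S(mul(add(Z, Z), add(SSSZ, add(Z, Z))))))
  →14  S(S(S(mul(Z, add(SSSZ, add(Z, Z))))))
  →15  SSSZ

Answer: normal form = SSSZ  (in 15 steps)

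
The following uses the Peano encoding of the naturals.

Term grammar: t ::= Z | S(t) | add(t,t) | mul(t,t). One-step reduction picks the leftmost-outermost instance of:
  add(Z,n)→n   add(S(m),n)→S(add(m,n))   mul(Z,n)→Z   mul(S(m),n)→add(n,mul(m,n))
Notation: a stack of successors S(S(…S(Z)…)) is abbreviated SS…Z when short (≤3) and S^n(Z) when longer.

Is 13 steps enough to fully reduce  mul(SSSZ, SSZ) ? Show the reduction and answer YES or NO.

  start: mul(SSSZ, SSZ)
  [1] add(SSZ, mul(SSZ, SSZ))
  [2] S(add(SZ, mul(SSZ, SSZ)))
  [3] S(S(add(Z, mul(SSZ, SSZ))))
  [4] S(S(mul(SSZ, SSZ)))
  [5] S(S(add(SSZ, mul(SZ, SSZ))))
  [6] S(S(S(add(SZ, mul(SZ, SSZ)))))
  [7] S(S(S(S(add(Z, mul(SZ, SSZ))))))
  [8] S(S(S(S(mul(SZ, SSZ)))))
  [9] S(S(S(S(add(SSZ, mul(Z, SSZ))))))
  [10] S(S(S(S(S(add(SZ, mul(Z, SSZ)))))))
  [11] S(S(S(S(S(S(add(Z, mul(Z, SSZ))))))))
  [12] S(S(S(S(S(S(mul(Z, SSZ)))))))
  [13] S^6(Z)

Answer: YES — reaches normal form S^6(Z) in 13 ≤ 13 steps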